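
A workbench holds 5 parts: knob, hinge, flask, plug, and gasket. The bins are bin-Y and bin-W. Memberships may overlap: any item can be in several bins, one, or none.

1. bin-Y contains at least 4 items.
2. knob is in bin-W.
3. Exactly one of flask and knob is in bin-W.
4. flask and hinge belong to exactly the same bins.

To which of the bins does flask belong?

flask: bin-Y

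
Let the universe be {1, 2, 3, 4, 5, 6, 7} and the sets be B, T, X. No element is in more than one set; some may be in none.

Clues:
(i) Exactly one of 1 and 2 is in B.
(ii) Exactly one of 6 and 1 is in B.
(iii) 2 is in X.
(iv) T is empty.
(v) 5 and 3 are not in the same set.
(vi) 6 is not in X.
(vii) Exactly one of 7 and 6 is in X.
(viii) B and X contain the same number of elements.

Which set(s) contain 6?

From (iii): 2 ∈ X.
From (vi): 6 ∉ X.
(i) (exactly one): 1 ∈ B.
(ii) (exactly one): 6 ∉ B.
(iv): T already has 0, so the rest are out.
(vii) (exactly one): 7 ∈ X.

6: none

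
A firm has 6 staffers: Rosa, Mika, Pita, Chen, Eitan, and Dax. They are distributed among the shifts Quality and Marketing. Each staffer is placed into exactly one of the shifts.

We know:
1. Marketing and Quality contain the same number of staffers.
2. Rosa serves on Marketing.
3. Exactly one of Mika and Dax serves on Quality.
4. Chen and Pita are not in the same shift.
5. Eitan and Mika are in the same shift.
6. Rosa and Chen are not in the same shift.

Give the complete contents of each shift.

Quality = {Chen, Eitan, Mika}; Marketing = {Dax, Pita, Rosa}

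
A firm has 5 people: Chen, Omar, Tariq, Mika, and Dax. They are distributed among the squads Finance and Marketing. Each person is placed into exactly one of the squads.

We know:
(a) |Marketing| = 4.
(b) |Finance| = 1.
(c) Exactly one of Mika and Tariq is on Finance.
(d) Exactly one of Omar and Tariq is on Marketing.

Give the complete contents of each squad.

Finance = {Tariq}; Marketing = {Chen, Dax, Mika, Omar}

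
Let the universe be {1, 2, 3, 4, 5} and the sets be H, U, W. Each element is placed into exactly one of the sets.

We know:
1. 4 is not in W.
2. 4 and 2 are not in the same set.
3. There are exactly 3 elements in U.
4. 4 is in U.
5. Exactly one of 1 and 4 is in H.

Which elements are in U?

From (1): 4 ∉ W.
From (4): 4 ∈ U.
(2): 2 ∉ U.
(5) (exactly one): 1 ∈ H.
(3): only 3 candidates remain for U, so all are in.

U = {3, 4, 5}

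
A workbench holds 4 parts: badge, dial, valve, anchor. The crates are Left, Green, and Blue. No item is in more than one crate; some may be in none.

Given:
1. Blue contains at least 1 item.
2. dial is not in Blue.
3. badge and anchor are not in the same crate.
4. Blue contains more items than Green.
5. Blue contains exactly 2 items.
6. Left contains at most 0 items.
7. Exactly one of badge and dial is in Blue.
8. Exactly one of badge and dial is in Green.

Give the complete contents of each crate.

From (2): dial ∉ Blue.
(6): Left already has 0, so the rest are out.
(7) (exactly one): badge ∈ Blue.
(8) (exactly one): dial ∈ Green.
(3): anchor ∉ Blue.
(5): only 2 candidates remain for Blue, so all are in.
Suppose anchor ∈ Green: no assignment then satisfies all the clues, so anchor ∉ Green.

Left = {}; Green = {dial}; Blue = {badge, valve}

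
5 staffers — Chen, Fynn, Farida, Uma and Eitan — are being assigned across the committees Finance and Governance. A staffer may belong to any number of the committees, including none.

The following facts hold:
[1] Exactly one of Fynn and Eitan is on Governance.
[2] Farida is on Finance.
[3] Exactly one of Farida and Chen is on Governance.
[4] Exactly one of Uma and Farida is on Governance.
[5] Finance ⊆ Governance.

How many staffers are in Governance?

From (2): Farida ∈ Finance.
(5) with Farida ∈ Finance: Farida ∈ Governance.
(3) (exactly one): Chen ∉ Governance.
(4) (exactly one): Uma ∉ Governance.
(5) contrapositive: Chen ∉ Finance.
(5) contrapositive: Uma ∉ Finance.

2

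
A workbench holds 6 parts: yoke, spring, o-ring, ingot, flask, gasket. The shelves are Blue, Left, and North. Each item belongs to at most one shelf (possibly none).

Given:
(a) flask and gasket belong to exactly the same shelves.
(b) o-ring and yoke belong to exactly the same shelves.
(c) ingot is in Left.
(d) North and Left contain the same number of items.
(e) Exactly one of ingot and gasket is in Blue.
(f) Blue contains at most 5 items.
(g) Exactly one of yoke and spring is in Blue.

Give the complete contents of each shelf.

From (c): ingot ∈ Left.
(e) (exactly one): gasket ∈ Blue.
(a): flask matches gasket: flask ∈ Blue.
Suppose yoke ∉ Blue: no assignment then satisfies all the clues, so yoke ∈ Blue.

Blue = {flask, gasket, o-ring, yoke}; Left = {ingot}; North = {spring}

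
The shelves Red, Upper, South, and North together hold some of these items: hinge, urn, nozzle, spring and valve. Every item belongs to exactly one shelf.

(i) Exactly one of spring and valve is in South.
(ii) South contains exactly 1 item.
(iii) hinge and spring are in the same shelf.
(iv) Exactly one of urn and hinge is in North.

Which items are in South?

South = {valve}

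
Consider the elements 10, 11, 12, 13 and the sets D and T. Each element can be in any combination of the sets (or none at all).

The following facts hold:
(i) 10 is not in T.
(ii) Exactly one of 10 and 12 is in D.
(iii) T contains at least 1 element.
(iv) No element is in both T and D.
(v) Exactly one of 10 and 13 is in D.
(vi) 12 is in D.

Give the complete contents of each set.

From (i): 10 ∉ T.
From (vi): 12 ∈ D.
(ii) (exactly one): 10 ∉ D.
(iv) (disjoint): 12 ∉ T.
(v) (exactly one): 13 ∈ D.
(iv) (disjoint): 13 ∉ T.
(iii): only 1 candidates remain for T, so all are in.
(iv) (disjoint): 11 ∉ D.

D = {12, 13}; T = {11}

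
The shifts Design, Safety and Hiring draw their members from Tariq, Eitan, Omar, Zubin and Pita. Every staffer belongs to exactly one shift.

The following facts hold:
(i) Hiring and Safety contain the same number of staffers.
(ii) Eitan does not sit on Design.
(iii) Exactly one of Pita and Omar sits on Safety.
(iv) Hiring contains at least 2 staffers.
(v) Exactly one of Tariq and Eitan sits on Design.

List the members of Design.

Design = {Tariq}

From (ii): Eitan ∉ Design.
(v) (exactly one): Tariq ∈ Design.
Suppose Omar ∈ Design: no assignment then satisfies all the clues, so Omar ∉ Design.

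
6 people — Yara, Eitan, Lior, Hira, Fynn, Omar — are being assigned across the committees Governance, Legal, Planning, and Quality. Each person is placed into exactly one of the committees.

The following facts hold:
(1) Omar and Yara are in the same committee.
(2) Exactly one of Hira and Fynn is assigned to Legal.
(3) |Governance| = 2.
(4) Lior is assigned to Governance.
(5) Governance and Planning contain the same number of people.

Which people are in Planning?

Planning = {Omar, Yara}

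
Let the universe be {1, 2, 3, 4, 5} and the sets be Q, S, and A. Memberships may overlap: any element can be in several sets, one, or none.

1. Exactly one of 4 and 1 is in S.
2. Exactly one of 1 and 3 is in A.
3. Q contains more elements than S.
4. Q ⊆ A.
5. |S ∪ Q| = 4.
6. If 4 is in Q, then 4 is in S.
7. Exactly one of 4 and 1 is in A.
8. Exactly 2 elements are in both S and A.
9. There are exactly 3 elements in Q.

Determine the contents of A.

A = {2, 3, 4, 5}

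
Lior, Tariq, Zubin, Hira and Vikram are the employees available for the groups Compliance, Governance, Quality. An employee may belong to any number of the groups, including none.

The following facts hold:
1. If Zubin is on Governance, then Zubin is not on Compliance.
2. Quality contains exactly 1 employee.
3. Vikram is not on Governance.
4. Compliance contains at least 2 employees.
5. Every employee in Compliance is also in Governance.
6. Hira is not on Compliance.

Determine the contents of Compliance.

Compliance = {Lior, Tariq}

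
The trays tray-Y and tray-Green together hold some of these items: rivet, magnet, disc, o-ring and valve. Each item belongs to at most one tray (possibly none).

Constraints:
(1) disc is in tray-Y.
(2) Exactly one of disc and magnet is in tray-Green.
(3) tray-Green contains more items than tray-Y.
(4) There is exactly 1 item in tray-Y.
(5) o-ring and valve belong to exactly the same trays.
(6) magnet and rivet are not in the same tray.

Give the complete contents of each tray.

From (1): disc ∈ tray-Y.
(2) (exactly one): magnet ∈ tray-Green.
(4): tray-Y already has 1, so the rest are out.
(6): rivet ∉ tray-Green.
Suppose o-ring ∉ tray-Green: no assignment then satisfies all the clues, so o-ring ∈ tray-Green.

tray-Y = {disc}; tray-Green = {magnet, o-ring, valve}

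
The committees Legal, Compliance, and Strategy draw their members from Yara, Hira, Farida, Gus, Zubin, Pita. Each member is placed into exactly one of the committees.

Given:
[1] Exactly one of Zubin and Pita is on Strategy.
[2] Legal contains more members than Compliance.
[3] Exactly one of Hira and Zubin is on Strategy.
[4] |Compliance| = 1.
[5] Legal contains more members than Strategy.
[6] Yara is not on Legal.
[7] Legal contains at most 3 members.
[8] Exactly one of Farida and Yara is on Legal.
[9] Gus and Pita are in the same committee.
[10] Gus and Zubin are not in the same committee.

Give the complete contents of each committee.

Legal = {Farida, Gus, Pita}; Compliance = {Hira}; Strategy = {Yara, Zubin}

From (6): Yara ∉ Legal.
(8) (exactly one): Farida ∈ Legal.
Suppose Yara ∈ Compliance: no assignment then satisfies all the clues, so Yara ∉ Compliance.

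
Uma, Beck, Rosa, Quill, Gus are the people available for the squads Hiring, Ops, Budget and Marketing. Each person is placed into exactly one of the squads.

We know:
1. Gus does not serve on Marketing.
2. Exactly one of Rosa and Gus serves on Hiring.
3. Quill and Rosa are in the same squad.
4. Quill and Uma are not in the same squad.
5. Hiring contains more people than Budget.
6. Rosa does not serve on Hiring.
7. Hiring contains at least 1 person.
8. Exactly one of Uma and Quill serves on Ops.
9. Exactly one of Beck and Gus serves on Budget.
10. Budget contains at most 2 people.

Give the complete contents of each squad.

From (1): Gus ∉ Marketing.
From (6): Rosa ∉ Hiring.
(2) (exactly one): Gus ∈ Hiring.
(3): Quill matches Rosa: Quill ∉ Hiring.
(9) (exactly one): Beck ∈ Budget.
Suppose Uma ∉ Hiring: no assignment then satisfies all the clues, so Uma ∈ Hiring.

Hiring = {Gus, Uma}; Ops = {Quill, Rosa}; Budget = {Beck}; Marketing = {}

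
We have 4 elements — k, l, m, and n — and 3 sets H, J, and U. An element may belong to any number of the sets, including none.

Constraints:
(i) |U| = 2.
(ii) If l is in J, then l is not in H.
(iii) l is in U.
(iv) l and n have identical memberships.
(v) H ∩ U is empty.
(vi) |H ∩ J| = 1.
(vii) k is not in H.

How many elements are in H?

1

From (iii): l ∈ U.
From (vii): k ∉ H.
(iv): n matches l: n ∈ U.
(v) (disjoint): l ∉ H.
(v) (disjoint): n ∉ H.
(i): U already has 2, so the rest are out.
Suppose m ∉ H: no assignment then satisfies all the clues, so m ∈ H.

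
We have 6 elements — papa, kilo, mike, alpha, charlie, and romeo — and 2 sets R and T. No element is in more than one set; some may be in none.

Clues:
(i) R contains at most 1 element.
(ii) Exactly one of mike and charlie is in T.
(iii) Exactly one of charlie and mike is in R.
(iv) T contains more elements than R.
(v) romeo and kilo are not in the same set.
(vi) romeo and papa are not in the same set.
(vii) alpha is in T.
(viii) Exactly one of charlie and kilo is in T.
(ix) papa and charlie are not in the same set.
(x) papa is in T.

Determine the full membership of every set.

R = {charlie}; T = {alpha, kilo, mike, papa}

From (vii): alpha ∈ T.
From (x): papa ∈ T.
(vi): romeo ∉ T.
(ix): charlie ∉ T.
(ii) (exactly one): mike ∈ T.
(iii) (exactly one): charlie ∈ R.
(viii) (exactly one): kilo ∈ T.
(i): R already has 1, so the rest are out.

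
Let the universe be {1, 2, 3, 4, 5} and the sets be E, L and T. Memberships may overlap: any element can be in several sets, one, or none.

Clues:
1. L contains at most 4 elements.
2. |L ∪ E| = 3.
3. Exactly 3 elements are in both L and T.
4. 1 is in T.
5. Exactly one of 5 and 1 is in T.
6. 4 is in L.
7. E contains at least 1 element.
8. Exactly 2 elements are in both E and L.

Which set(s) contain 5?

5: none

From (4): 1 ∈ T.
From (6): 4 ∈ L.
(5) (exactly one): 5 ∉ T.
Suppose 5 ∈ E: no assignment then satisfies all the clues, so 5 ∉ E.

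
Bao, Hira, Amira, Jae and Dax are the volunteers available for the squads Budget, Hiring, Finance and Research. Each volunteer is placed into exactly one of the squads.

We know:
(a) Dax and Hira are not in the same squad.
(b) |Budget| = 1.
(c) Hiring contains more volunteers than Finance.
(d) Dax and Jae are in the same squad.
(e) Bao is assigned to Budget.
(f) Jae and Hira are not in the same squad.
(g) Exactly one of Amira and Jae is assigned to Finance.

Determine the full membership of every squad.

Budget = {Bao}; Hiring = {Dax, Jae}; Finance = {Amira}; Research = {Hira}

From (e): Bao ∈ Budget.
(b): Budget already has 1, so the rest are out.
Suppose Hira ∈ Hiring: no assignment then satisfies all the clues, so Hira ∉ Hiring.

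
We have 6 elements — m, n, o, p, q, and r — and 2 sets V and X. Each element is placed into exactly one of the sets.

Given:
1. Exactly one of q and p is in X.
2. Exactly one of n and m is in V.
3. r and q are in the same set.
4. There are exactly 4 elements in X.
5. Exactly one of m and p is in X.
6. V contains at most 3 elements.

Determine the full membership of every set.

V = {n, p}; X = {m, o, q, r}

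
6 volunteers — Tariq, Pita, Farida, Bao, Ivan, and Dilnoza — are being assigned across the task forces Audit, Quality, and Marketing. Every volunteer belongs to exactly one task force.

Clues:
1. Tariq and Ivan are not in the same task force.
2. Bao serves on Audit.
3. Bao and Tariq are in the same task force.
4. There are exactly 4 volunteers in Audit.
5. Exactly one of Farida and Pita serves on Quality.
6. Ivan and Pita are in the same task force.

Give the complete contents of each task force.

Audit = {Bao, Dilnoza, Farida, Tariq}; Quality = {Ivan, Pita}; Marketing = {}

From (2): Bao ∈ Audit.
(3): Tariq matches Bao: Tariq ∈ Audit.
(1): Ivan ∉ Audit.
(6): Pita matches Ivan: Pita ∉ Audit.
(4): only 4 candidates remain for Audit, so all are in.
(5) (exactly one): Pita ∈ Quality.
(6): Ivan matches Pita: Ivan ∈ Quality.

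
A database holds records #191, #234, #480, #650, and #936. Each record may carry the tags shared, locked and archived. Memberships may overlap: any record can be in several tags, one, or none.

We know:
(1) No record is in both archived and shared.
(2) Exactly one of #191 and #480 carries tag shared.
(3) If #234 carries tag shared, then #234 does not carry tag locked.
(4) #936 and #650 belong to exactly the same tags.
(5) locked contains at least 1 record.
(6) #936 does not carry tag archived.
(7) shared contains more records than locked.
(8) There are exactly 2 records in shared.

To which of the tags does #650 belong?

#650: none

From (6): #936 ∉ archived.
(4): #650 matches #936: #650 ∉ archived.
Suppose #650 ∈ shared: no assignment then satisfies all the clues, so #650 ∉ shared.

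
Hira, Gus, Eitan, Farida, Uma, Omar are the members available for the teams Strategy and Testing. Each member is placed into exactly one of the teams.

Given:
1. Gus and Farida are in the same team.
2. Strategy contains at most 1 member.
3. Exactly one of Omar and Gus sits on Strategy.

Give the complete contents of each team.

Strategy = {Omar}; Testing = {Eitan, Farida, Gus, Hira, Uma}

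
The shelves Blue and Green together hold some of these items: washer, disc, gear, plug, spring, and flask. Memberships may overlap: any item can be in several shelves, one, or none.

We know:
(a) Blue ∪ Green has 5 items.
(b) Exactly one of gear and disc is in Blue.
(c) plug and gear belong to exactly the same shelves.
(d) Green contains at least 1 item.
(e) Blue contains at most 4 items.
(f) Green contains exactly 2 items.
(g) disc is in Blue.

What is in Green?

Green = {gear, plug}

From (g): disc ∈ Blue.
(b) (exactly one): gear ∉ Blue.
(c): plug matches gear: plug ∉ Blue.
Suppose washer ∈ Green: no assignment then satisfies all the clues, so washer ∉ Green.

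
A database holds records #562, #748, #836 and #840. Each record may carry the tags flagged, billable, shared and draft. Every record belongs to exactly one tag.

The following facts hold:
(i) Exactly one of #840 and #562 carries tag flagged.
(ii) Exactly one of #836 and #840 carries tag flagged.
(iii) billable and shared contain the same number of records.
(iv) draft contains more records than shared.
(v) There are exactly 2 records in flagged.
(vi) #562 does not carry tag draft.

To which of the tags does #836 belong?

From (vi): #562 ∉ draft.
Suppose #836 ∉ flagged: no assignment then satisfies all the clues, so #836 ∈ flagged.

#836: flagged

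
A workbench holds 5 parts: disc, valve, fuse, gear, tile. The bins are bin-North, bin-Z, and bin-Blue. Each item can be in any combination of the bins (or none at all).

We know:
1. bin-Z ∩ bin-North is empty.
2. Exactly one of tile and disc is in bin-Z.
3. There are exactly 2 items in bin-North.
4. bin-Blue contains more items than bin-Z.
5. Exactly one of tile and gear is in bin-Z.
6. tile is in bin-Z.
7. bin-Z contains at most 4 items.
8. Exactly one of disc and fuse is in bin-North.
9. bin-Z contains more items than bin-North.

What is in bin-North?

bin-North = {disc, gear}

From (6): tile ∈ bin-Z.
(1) (disjoint): tile ∉ bin-North.
(2) (exactly one): disc ∉ bin-Z.
(5) (exactly one): gear ∉ bin-Z.
Suppose disc ∉ bin-North: no assignment then satisfies all the clues, so disc ∈ bin-North.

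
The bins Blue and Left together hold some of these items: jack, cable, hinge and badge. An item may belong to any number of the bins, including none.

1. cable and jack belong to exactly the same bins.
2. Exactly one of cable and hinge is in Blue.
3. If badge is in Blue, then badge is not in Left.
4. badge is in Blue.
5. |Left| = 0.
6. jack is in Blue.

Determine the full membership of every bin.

Blue = {badge, cable, jack}; Left = {}

From (4): badge ∈ Blue.
From (6): jack ∈ Blue.
(1): cable matches jack: cable ∈ Blue.
(2) (exactly one): hinge ∉ Blue.
(3): badge ∉ Left.
(5): Left already has 0, so the rest are out.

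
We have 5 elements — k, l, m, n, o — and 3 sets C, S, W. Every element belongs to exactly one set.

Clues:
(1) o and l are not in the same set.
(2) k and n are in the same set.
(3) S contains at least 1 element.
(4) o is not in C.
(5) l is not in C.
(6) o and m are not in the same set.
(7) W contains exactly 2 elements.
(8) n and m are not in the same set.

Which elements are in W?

W = {l, m}

From (4): o ∉ C.
From (5): l ∉ C.
Suppose k ∈ W: no assignment then satisfies all the clues, so k ∉ W.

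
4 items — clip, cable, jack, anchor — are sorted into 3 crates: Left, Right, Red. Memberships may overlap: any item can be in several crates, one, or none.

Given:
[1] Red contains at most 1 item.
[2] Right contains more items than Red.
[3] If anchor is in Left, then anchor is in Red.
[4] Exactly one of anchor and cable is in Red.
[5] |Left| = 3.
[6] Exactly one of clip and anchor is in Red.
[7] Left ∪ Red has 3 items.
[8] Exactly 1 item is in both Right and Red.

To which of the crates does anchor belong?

anchor: Left, Red, Right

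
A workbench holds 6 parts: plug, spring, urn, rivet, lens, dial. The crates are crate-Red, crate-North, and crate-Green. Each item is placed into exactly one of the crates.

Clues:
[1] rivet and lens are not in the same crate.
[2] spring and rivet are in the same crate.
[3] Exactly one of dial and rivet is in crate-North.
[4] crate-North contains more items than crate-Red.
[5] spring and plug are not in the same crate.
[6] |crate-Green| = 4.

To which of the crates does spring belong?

spring: crate-North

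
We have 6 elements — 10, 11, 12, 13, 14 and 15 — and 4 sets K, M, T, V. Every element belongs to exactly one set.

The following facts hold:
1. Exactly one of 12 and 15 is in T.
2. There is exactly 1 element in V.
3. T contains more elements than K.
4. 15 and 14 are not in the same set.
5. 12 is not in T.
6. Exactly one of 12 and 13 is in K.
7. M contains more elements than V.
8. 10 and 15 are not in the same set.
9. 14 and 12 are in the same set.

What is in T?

T = {11, 15}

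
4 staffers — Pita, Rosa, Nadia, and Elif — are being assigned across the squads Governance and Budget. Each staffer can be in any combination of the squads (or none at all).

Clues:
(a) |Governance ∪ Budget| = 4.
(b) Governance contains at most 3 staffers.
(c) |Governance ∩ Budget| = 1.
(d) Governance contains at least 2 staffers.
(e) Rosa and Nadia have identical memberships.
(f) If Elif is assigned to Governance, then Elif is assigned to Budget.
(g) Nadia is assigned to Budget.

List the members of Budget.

Budget = {Elif, Nadia, Rosa}

From (g): Nadia ∈ Budget.
(e): Rosa matches Nadia: Rosa ∈ Budget.
Suppose Pita ∈ Budget: no assignment then satisfies all the clues, so Pita ∉ Budget.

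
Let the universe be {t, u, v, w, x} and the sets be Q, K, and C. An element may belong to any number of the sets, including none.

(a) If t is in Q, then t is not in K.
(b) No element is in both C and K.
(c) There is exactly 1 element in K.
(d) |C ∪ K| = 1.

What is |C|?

0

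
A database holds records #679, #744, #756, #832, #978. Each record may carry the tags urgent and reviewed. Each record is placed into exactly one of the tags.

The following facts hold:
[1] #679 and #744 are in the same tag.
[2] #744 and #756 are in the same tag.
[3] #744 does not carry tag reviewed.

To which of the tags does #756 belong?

#756: urgent

From (3): #744 ∉ reviewed.
(1): #679 matches #744: #679 ∉ reviewed.
(2): #756 matches #744: #756 ∉ reviewed.
Only one tag left: #679 ∈ urgent.
Only one tag left: #744 ∈ urgent.
Only one tag left: #756 ∈ urgent.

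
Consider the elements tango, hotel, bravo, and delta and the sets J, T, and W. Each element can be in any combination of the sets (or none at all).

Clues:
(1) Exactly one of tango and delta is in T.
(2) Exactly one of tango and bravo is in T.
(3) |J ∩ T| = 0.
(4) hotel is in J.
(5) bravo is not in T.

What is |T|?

1

From (4): hotel ∈ J.
From (5): bravo ∉ T.
(2) (exactly one): tango ∈ T.
(1) (exactly one): delta ∉ T.
Suppose tango ∈ J: no assignment then satisfies all the clues, so tango ∉ J.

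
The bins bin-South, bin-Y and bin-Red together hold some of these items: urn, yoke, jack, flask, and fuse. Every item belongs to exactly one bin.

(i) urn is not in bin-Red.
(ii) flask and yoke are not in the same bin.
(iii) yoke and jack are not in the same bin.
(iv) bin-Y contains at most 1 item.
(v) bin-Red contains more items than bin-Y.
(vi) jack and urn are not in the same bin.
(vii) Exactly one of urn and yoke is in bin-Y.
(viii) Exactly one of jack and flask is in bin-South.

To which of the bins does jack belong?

jack: bin-Red

From (i): urn ∉ bin-Red.
Suppose jack ∈ bin-South: no assignment then satisfies all the clues, so jack ∉ bin-South.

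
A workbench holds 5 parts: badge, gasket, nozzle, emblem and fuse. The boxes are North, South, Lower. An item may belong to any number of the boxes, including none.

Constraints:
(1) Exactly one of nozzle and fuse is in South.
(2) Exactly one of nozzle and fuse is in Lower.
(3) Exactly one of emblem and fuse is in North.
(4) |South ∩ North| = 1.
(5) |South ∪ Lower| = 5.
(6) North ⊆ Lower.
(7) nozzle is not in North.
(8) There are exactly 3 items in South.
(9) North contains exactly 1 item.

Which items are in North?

North = {emblem}

From (7): nozzle ∉ North.
Suppose badge ∈ North: no assignment then satisfies all the clues, so badge ∉ North.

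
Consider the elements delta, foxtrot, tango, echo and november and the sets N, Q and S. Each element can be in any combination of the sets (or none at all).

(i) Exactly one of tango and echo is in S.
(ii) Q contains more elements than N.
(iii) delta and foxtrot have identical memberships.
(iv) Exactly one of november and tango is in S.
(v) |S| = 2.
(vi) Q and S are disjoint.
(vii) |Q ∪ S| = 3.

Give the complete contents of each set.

N = {}; Q = {tango}; S = {echo, november}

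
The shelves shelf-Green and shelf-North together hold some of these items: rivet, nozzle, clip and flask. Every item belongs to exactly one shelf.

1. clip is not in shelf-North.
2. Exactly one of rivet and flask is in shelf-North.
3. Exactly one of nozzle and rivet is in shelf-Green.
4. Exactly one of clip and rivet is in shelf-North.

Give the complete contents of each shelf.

shelf-Green = {clip, flask, nozzle}; shelf-North = {rivet}

From (1): clip ∉ shelf-North.
(4) (exactly one): rivet ∈ shelf-North.
Only one shelf left: clip ∈ shelf-Green.
(2) (exactly one): flask ∉ shelf-North.
(3) (exactly one): nozzle ∈ shelf-Green.
Only one shelf left: flask ∈ shelf-Green.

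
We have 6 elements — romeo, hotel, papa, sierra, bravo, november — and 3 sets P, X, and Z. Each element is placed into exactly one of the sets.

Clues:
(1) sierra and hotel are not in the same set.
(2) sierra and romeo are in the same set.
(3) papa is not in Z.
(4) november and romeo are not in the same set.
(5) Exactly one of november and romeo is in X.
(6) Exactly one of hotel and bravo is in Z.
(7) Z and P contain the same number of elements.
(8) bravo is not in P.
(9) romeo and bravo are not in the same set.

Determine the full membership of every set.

P = {hotel, papa}; X = {romeo, sierra}; Z = {bravo, november}

From (3): papa ∉ Z.
From (8): bravo ∉ P.
Suppose romeo ∈ P: no assignment then satisfies all the clues, so romeo ∉ P.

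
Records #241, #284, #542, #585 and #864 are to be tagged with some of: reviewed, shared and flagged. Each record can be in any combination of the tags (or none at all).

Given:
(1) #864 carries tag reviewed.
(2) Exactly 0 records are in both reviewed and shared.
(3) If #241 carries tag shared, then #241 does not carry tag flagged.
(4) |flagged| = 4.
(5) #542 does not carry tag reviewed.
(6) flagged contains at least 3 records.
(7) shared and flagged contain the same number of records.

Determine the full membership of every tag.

reviewed = {#864}; shared = {#241, #284, #542, #585}; flagged = {#284, #542, #585, #864}

From (1): #864 ∈ reviewed.
From (5): #542 ∉ reviewed.
Suppose #241 ∈ reviewed: no assignment then satisfies all the clues, so #241 ∉ reviewed.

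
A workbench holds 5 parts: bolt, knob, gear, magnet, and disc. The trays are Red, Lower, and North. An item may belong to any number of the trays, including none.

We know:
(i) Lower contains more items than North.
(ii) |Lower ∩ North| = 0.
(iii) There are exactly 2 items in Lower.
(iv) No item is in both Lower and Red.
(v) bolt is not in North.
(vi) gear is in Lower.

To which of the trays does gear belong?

gear: Lower

From (v): bolt ∉ North.
From (vi): gear ∈ Lower.
(iv) (disjoint): gear ∉ Red.
Suppose gear ∈ North: no assignment then satisfies all the clues, so gear ∉ North.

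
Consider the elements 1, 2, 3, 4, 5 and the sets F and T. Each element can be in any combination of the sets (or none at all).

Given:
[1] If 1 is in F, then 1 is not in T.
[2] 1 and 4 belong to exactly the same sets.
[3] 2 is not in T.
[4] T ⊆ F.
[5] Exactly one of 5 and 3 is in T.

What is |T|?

1

From (3): 2 ∉ T.
Suppose 1 ∈ T: no assignment then satisfies all the clues, so 1 ∉ T.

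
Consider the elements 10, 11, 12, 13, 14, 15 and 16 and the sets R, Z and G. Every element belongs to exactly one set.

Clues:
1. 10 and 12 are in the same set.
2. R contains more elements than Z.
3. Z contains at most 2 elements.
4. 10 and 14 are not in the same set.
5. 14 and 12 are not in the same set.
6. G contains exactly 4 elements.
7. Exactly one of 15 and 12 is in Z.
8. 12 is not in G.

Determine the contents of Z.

From (8): 12 ∉ G.
(1): 10 matches 12: 10 ∉ G.
Suppose 10 ∈ Z: no assignment then satisfies all the clues, so 10 ∉ Z.

Z = {15}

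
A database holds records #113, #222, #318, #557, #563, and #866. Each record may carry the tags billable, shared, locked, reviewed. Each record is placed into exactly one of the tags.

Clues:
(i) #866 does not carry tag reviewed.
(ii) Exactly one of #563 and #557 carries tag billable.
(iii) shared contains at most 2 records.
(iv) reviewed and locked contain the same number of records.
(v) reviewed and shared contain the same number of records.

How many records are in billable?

3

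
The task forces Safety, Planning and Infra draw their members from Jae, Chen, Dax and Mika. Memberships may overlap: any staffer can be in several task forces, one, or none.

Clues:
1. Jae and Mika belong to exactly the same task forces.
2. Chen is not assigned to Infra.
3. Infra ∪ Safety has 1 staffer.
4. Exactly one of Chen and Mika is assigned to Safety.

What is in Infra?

Infra = {}

From (2): Chen ∉ Infra.
Suppose Jae ∈ Infra: no assignment then satisfies all the clues, so Jae ∉ Infra.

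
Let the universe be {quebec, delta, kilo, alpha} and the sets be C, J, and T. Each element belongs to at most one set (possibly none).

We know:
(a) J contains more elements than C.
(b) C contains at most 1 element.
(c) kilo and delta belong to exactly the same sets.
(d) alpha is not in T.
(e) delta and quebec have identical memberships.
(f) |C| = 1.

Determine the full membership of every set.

C = {alpha}; J = {delta, kilo, quebec}; T = {}

From (d): alpha ∉ T.
Suppose quebec ∈ C: no assignment then satisfies all the clues, so quebec ∉ C.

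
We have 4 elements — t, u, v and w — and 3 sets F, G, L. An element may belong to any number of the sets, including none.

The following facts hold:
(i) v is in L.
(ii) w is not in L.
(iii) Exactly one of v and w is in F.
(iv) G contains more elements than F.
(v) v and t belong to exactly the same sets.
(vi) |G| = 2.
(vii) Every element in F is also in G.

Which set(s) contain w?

From (i): v ∈ L.
From (ii): w ∉ L.
(v): t matches v: t ∈ L.
Suppose w ∉ F: no assignment then satisfies all the clues, so w ∈ F.

w: F, G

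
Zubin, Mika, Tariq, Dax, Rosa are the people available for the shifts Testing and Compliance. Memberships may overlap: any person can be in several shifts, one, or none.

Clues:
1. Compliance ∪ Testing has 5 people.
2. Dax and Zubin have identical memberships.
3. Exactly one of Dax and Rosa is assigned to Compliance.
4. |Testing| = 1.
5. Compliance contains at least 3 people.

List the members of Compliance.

Compliance = {Dax, Mika, Tariq, Zubin}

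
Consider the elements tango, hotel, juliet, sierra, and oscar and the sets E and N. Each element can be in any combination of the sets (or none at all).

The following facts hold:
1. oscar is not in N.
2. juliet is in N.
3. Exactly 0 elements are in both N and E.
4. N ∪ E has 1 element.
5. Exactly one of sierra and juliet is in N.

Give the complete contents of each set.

From (1): oscar ∉ N.
From (2): juliet ∈ N.
(5) (exactly one): sierra ∉ N.
Suppose tango ∈ E: no assignment then satisfies all the clues, so tango ∉ E.

E = {}; N = {juliet}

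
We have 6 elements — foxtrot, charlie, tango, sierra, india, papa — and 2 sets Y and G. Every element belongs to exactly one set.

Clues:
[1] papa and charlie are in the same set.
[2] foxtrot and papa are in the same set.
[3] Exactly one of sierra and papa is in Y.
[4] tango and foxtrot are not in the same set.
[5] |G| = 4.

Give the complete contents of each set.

Y = {sierra, tango}; G = {charlie, foxtrot, india, papa}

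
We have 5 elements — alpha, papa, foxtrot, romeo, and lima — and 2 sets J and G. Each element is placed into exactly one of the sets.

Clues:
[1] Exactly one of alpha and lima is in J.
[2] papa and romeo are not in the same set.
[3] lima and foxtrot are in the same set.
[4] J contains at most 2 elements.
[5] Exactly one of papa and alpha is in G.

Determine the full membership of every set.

J = {alpha, romeo}; G = {foxtrot, lima, papa}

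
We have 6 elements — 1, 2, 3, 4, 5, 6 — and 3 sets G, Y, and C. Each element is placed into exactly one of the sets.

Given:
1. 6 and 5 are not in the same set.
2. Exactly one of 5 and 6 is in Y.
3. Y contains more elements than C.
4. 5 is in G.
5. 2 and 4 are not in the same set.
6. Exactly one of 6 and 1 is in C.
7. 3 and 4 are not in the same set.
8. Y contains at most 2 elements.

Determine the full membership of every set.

G = {2, 3, 5}; Y = {4, 6}; C = {1}

From (4): 5 ∈ G.
(1): 6 ∉ G.
(2) (exactly one): 6 ∈ Y.
(6) (exactly one): 1 ∈ C.
Suppose 2 ∉ G: no assignment then satisfies all the clues, so 2 ∈ G.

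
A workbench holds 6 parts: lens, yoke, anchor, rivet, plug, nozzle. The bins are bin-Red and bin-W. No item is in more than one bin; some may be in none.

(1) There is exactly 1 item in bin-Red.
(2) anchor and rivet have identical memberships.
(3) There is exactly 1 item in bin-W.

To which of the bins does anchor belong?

anchor: none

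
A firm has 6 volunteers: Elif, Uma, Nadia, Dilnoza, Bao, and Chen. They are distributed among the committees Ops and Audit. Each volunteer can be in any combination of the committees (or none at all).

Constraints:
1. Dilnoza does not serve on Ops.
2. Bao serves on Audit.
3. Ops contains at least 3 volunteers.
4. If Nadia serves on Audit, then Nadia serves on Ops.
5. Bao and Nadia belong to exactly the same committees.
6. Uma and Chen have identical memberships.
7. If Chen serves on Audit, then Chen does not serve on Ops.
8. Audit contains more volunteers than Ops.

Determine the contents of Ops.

Ops = {Bao, Elif, Nadia}

From (1): Dilnoza ∉ Ops.
From (2): Bao ∈ Audit.
(5): Nadia matches Bao: Nadia ∈ Audit.
(4): Nadia ∈ Ops.
(5): Bao matches Nadia: Bao ∈ Ops.
Suppose Elif ∉ Ops: no assignment then satisfies all the clues, so Elif ∈ Ops.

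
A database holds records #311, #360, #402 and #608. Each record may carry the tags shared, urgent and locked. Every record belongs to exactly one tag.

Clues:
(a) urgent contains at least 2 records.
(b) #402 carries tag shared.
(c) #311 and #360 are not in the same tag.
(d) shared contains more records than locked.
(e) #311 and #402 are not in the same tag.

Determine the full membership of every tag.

shared = {#360, #402}; urgent = {#311, #608}; locked = {}

From (b): #402 ∈ shared.
(e): #311 ∉ shared.
Suppose #311 ∉ urgent: no assignment then satisfies all the clues, so #311 ∈ urgent.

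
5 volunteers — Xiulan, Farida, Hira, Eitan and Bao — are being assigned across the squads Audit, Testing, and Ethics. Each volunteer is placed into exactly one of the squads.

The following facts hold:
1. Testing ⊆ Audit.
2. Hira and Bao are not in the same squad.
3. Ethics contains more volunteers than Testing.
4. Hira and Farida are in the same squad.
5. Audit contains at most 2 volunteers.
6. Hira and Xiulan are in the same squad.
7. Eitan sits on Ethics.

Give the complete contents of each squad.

Audit = {Bao}; Testing = {}; Ethics = {Eitan, Farida, Hira, Xiulan}

From (7): Eitan ∈ Ethics.
Suppose Xiulan ∈ Audit: no assignment then satisfies all the clues, so Xiulan ∉ Audit.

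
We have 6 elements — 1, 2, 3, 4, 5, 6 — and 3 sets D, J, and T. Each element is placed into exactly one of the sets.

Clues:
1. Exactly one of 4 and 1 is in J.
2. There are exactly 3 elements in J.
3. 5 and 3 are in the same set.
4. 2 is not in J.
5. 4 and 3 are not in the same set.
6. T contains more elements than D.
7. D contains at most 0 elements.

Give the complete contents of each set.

D = {}; J = {1, 3, 5}; T = {2, 4, 6}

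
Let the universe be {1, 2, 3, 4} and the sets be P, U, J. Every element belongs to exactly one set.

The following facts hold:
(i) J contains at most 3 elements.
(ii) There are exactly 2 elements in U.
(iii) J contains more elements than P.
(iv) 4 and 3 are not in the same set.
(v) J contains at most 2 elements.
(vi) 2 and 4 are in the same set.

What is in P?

P = {}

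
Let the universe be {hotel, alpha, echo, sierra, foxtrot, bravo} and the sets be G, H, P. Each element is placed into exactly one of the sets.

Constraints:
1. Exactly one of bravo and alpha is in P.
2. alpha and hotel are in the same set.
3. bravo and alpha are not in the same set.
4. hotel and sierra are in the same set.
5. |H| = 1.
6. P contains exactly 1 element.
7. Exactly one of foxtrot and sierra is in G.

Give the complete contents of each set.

G = {alpha, echo, hotel, sierra}; H = {foxtrot}; P = {bravo}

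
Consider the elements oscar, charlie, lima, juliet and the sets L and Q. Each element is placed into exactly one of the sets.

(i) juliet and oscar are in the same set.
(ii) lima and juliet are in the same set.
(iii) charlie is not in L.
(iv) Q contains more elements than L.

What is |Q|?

4

From (iii): charlie ∉ L.
Only one set left: charlie ∈ Q.
Suppose oscar ∈ L: no assignment then satisfies all the clues, so oscar ∉ L.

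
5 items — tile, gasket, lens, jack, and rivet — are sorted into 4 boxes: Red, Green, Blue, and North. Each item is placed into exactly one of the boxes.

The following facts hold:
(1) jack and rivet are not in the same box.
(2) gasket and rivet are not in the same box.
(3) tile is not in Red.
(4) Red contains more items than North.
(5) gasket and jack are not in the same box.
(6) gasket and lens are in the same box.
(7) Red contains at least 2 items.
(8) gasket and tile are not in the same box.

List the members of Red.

Red = {gasket, lens}

From (3): tile ∉ Red.
Suppose gasket ∉ Red: no assignment then satisfies all the clues, so gasket ∈ Red.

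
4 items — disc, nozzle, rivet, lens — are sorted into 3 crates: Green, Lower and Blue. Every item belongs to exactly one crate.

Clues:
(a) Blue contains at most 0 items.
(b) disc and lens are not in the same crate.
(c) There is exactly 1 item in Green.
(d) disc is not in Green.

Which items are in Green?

Green = {lens}

From (d): disc ∉ Green.
(a): Blue already has 0, so the rest are out.
Only one crate left: disc ∈ Lower.
(b): lens ∉ Lower.
Only one crate left: lens ∈ Green.
(c): Green already has 1, so the rest are out.
Only one crate left: nozzle ∈ Lower.
Only one crate left: rivet ∈ Lower.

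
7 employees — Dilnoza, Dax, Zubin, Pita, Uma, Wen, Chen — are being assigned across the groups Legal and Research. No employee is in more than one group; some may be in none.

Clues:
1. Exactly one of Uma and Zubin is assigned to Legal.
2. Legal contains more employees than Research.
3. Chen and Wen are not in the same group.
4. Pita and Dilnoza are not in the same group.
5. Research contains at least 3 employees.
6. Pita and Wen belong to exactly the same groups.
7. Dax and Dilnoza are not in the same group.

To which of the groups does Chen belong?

Chen: Research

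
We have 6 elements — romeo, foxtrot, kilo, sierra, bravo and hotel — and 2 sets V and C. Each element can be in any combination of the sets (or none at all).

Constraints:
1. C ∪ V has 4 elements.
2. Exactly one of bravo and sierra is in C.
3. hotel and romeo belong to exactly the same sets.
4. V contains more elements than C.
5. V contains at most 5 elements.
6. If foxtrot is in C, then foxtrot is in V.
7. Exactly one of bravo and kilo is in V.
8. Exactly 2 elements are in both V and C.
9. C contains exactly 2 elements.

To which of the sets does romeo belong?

romeo: V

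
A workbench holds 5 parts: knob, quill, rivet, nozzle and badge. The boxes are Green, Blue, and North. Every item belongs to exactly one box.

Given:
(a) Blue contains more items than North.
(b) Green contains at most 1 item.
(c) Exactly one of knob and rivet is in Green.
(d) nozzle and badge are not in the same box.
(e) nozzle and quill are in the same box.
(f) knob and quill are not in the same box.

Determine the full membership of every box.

Green = {knob}; Blue = {nozzle, quill, rivet}; North = {badge}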